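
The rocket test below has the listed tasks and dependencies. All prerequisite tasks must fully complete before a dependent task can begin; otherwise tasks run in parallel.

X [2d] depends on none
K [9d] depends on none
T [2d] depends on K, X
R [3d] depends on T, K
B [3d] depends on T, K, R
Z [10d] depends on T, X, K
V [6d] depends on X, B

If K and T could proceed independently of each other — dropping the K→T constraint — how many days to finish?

21

Before: longest chain K→T→R→B→V = 9+2+3+3+6 = 23, finish 23.
Without K→T, T's earliest start moves from 9 to 2.
After: K→R→B→V = 9+3+3+6 = 21 → 21 days.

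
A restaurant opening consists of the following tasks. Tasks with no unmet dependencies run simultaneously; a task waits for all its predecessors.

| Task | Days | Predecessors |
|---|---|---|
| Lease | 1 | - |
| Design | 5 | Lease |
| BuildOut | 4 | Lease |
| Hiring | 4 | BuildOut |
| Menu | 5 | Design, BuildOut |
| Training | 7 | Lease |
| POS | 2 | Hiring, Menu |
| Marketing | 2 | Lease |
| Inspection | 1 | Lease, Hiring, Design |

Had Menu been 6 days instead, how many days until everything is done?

Baseline: Lease→Design→Menu→POS = 1+5+5+2 = 13 → 13 days.
Menu is on the critical path; changing it to 6 makes that path 14 days.
The critical path is still Lease→Design→Menu→POS; finish is now 14 days.

14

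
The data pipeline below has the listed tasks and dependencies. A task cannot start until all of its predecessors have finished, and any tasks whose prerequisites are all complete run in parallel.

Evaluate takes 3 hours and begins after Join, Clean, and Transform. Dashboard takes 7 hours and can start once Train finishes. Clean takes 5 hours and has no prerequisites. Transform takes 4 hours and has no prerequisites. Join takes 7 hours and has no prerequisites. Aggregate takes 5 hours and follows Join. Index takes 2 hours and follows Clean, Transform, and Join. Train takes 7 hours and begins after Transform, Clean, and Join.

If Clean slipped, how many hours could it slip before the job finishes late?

2

The longest chain is Join→Train→Dashboard = 7+7+7 = 21; overall finish 21 hours.
Longest path through Clean: 19 hours (earliest finish 5, latest finish 7).
Slack of Clean = 2 − 0 = 2 hours.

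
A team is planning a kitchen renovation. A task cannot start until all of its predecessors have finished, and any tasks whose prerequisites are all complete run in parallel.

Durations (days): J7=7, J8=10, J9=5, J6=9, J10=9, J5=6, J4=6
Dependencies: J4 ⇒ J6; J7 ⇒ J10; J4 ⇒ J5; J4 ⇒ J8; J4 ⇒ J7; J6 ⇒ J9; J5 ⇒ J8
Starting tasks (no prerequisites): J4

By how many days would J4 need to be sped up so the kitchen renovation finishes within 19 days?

Current finish: 22 days; target: 19.
J4 is on every critical path, so each day cut from J4 cuts the finish by one (this holds down to a finish of 17).
Need 22 − 19 = 3 days off J4 → J4 becomes 3 days, finish becomes 19.

3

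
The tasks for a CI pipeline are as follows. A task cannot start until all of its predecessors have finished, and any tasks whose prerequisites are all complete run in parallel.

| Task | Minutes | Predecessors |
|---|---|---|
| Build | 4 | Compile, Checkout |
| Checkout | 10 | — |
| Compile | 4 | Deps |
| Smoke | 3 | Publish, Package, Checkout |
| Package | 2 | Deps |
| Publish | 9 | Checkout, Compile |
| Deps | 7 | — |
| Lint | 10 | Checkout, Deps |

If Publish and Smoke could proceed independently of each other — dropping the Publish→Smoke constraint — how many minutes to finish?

Original critical path: Deps→Compile→Publish→Smoke = 7+4+9+3 = 23 ⇒ 23 minutes.
Without Publish→Smoke, Smoke's earliest start moves from 20 to 10.
The longest chain is now Checkout→Lint = 10+10 = 20, so the CI pipeline takes 20 minutes.

20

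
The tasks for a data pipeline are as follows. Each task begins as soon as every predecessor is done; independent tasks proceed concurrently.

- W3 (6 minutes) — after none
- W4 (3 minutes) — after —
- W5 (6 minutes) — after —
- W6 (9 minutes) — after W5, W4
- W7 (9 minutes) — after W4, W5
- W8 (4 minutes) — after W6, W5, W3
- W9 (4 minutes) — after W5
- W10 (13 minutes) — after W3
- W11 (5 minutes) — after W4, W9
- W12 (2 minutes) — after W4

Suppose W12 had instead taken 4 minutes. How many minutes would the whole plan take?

The binding path is W3→W10 = 6+13 = 19; finish at 19 minutes.
W12 has 14 minutes of float (longest path through it is 5).
The critical path is still W3→W10; finish is now 19 minutes.

19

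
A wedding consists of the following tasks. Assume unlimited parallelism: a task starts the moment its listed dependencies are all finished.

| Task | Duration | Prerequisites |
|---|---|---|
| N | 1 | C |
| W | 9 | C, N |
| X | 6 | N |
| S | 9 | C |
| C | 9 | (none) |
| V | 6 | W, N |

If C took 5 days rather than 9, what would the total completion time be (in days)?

21

Baseline: C→N→W→V = 9+1+9+6 = 25 → 25 days.
C lies on that path, so at 5 days the path becomes 21 days.
The critical path is still C→N→W→V; finish is now 21 days.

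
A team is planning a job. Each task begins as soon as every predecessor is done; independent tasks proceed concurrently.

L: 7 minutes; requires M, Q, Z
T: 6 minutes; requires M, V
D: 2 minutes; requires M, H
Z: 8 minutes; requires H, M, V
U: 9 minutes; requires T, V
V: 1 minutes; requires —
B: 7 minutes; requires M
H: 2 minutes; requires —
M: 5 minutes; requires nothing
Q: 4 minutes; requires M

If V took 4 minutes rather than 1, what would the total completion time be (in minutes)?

The binding path is M→Z→L = 5+8+7 = 20; finish at 20 minutes.
V is off the critical path — its longest chain is 16 minutes, giving 4 of slack.
That remains the longest chain; total 20 minutes.

20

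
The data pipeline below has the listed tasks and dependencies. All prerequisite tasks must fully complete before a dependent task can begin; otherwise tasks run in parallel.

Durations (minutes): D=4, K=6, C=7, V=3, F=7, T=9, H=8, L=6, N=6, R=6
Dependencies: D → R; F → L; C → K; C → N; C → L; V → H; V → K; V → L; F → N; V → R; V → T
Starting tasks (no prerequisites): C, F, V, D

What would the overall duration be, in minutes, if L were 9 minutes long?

Actual critical path: F→L = 7+6 = 13 ⇒ 13 minutes.
L is on the critical path; changing it to 9 makes that path 16 minutes.
New critical path: C→L = 7+9 = 16 ⇒ 16 minutes.

16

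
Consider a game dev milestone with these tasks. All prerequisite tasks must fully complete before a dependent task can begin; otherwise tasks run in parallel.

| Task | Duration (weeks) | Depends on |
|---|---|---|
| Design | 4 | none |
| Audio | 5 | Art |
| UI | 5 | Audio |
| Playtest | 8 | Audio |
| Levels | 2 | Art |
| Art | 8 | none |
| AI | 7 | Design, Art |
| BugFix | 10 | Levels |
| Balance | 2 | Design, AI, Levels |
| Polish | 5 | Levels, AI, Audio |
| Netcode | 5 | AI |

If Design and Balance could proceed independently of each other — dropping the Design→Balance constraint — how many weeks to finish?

21

Original critical path: Art→Audio→Playtest = 8+5+8 = 21 ⇒ 21 weeks.
Dropping Design→Balance doesn't change Balance's earliest start (15); another predecessor still binds.
The longest chain is now Art→Audio→Playtest = 8+5+8 = 21, so the job takes 21 weeks.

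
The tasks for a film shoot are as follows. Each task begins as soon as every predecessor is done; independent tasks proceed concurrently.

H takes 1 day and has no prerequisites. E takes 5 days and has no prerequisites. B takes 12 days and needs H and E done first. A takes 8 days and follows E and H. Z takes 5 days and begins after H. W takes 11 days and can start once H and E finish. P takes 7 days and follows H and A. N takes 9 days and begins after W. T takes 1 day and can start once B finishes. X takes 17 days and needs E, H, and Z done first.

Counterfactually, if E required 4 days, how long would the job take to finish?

24

Baseline: E→W→N = 5+11+9 = 25 → 25 days.
E is on the critical path; changing it to 4 makes that path 24 days.
The critical path is still E→W→N; finish is now 24 days.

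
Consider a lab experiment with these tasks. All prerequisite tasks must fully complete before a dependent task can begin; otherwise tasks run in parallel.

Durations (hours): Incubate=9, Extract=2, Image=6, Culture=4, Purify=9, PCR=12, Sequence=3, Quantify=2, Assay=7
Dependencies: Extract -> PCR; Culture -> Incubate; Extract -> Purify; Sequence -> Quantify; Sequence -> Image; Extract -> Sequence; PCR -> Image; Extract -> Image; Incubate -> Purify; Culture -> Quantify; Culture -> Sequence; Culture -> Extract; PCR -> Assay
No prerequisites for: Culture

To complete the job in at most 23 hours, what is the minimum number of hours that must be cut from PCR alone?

2

Current finish: 25 hours; target: 23.
PCR is on every critical path, so each hour cut from PCR cuts the finish by one (this holds down to a finish of 22).
Need 25 − 23 = 2 hours off PCR → PCR becomes 10 hours, finish becomes 23.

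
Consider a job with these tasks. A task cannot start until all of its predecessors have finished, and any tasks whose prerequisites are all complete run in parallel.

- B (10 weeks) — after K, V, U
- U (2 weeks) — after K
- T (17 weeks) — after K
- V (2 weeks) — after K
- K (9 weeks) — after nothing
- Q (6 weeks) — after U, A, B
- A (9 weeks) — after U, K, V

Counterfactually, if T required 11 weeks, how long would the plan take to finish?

27

Critical path before the change: K→U→B→Q = 9+2+10+6 = 27 giving 27 weeks.
T has 1 week of float (longest path through it is 26).
No other chain overtakes it, so the finish is 27 weeks.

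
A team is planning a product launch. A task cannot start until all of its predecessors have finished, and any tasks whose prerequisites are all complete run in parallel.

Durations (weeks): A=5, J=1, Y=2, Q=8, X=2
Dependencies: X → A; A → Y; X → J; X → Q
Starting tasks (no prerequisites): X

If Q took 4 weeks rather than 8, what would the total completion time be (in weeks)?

9

The binding path is X→Q = 2+8 = 10; finish at 10 weeks.
Q is on the critical path; changing it to 4 makes that path 6 weeks.
Now X→A→Y = 2+5+2 = 9 is longest, so the finish becomes 9 weeks.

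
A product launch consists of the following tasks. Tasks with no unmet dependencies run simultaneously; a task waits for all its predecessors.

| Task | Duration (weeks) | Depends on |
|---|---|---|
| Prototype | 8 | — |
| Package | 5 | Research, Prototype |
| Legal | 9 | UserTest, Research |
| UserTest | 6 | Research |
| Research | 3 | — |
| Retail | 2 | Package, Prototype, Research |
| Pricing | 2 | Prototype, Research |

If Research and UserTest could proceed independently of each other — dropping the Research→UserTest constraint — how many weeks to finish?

Before: longest chain Research→UserTest→Legal = 3+6+9 = 18, finish 18.
Without Research→UserTest, UserTest's earliest start moves from 3 to 0.
New critical path: Prototype→Package→Retail = 8+5+2 = 15 ⇒ 15 weeks.

15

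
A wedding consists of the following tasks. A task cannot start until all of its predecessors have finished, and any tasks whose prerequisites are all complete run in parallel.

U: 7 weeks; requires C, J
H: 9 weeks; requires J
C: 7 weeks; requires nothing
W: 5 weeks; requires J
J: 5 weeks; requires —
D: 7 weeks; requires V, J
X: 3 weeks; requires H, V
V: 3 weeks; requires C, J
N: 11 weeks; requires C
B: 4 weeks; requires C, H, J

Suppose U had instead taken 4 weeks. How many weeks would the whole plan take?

18

Critical path before the change: C→N = 7+11 = 18 giving 18 weeks.
The longest path through U is only 14 weeks, so U has float 4.
No other chain overtakes it, so the finish is 18 weeks.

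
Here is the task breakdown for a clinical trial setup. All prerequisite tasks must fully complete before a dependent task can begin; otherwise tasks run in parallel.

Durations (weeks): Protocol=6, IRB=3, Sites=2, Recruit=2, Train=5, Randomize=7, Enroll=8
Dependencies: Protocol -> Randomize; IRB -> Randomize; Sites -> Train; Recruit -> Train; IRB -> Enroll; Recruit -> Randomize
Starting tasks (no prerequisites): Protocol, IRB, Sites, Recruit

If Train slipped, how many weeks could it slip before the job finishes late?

The longest chain is Protocol→Randomize = 6+7 = 13; overall finish 13 weeks.
Train finishes as early as 7 and must finish by 13.
Slack of Train = 8 − 2 = 6 weeks.

6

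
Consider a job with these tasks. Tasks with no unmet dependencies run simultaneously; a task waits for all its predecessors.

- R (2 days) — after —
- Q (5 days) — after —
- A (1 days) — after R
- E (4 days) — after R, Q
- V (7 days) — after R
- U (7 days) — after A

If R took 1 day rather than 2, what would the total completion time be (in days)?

Baseline: R→A→U = 2+1+7 = 10 → 10 days.
R is on the critical path; changing it to 1 makes that path 9 days.
The critical path is still R→A→U; finish is now 9 days.

9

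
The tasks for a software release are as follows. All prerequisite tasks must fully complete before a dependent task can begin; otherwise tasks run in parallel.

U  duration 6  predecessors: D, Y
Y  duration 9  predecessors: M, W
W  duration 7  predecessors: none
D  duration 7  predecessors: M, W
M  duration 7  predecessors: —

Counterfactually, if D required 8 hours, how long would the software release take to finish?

Critical path before the change: W→Y→U = 7+9+6 = 22 giving 22 hours.
D is off the critical path — its longest chain is 20 hours, giving 2 of slack.
That remains the longest chain; total 22 hours.

22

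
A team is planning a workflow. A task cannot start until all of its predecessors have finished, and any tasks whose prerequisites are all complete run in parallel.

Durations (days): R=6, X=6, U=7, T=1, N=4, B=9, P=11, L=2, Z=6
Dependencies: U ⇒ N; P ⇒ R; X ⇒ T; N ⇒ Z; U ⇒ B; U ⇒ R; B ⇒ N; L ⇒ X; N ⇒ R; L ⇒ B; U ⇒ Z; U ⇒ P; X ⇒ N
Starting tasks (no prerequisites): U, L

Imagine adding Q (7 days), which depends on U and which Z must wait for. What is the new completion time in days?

Originally the plan takes 26 days.
With Q inserted, Z now waits for max(U, N, Q).
New critical path: U→B→N→Z = 7+9+4+6 = 26 ⇒ 26 days.

26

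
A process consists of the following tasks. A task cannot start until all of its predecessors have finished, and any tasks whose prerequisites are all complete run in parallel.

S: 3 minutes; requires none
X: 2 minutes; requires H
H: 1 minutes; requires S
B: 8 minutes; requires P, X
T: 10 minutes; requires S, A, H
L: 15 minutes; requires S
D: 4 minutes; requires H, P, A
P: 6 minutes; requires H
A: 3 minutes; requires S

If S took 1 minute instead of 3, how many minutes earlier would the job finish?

2

Actual critical path: S→H→P→B = 3+1+6+8 = 18 ⇒ 18 minutes.
S is on the critical path; changing it to 1 makes that path 16 minutes.
The critical path is still S→H→P→B; finish is now 16 minutes.
Change in finish: 16 − 18 = -2 minutes.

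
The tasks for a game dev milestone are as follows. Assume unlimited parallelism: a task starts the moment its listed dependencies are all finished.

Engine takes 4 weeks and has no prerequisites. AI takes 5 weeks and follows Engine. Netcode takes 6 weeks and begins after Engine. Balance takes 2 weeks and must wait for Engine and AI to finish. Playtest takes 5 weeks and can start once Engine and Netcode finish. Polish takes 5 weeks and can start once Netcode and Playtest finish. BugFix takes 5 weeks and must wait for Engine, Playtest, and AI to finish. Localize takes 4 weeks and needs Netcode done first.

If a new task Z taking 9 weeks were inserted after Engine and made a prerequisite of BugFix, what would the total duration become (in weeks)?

Originally the job takes 20 weeks.
With Z inserted, BugFix now waits for max(Engine, Playtest, AI, Z).
New critical path: Engine→Netcode→Playtest→Polish = 4+6+5+5 = 20 ⇒ 20 weeks.

20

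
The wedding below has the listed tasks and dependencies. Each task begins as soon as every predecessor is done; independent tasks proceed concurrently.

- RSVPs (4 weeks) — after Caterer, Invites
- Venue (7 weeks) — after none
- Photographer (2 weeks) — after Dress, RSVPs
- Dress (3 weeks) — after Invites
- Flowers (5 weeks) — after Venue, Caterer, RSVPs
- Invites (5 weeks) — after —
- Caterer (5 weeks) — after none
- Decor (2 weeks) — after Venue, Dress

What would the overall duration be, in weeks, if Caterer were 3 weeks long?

14

Actual critical path: Caterer→RSVPs→Flowers = 5+4+5 = 14 ⇒ 14 weeks.
Caterer lies on that path, so at 3 weeks the path becomes 12 weeks.
New critical path: Invites→RSVPs→Flowers = 5+4+5 = 14 ⇒ 14 weeks.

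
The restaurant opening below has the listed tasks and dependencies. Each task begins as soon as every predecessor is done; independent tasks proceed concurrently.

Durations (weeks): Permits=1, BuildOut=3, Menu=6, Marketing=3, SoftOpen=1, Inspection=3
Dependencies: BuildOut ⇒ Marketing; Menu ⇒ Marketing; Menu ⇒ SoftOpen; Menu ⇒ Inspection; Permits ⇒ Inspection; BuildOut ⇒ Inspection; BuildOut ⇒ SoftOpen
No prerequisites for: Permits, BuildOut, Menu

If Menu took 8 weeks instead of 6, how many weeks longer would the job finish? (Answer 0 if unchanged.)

2

Baseline: Menu→Marketing = 6+3 = 9 → 9 weeks.
Menu lies on that path, so at 8 weeks the path becomes 11 weeks.
The critical path is still Menu→Marketing; finish is now 11 weeks.
Change in finish: 11 − 9 = +2 weeks.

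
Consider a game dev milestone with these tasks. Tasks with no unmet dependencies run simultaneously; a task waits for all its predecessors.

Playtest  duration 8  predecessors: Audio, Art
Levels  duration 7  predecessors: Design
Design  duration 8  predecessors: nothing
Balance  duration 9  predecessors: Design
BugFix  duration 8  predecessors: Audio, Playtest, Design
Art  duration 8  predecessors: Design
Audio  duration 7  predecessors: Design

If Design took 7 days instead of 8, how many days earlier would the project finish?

Baseline: Design→Art→Playtest→BugFix = 8+8+8+8 = 32 → 32 days.
Design lies on that path, so at 7 days the path becomes 31 days.
The critical path is still Design→Art→Playtest→BugFix; finish is now 31 days.
Change in finish: 31 − 32 = -1 days.

1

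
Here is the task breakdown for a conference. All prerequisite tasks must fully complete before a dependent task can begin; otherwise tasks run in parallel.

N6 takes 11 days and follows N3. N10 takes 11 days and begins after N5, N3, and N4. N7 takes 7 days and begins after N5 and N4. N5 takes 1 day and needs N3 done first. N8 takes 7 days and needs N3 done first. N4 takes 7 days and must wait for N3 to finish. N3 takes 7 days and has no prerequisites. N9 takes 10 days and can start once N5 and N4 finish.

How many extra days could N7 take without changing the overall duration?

The longest chain is N3→N4→N10 = 7+7+11 = 25; overall finish 25 days.
N7 finishes as early as 21 and must finish by 25.
Slack of N7 = 18 − 14 = 4 days.

4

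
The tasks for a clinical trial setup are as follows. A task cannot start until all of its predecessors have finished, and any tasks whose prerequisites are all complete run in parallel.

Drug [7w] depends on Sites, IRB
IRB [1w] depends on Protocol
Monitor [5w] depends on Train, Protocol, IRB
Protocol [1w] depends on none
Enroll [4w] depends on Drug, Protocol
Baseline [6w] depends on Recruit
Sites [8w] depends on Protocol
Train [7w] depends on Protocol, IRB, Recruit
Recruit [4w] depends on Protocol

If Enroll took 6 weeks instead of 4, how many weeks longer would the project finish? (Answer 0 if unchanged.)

As given, the longest chain is Protocol→Sites→Drug→Enroll = 1+8+7+4 = 20, so the finish is 20 weeks.
Enroll is on the critical path; changing it to 6 makes that path 22 weeks.
That remains the longest chain; total 22 weeks.
Change in finish: 22 − 20 = +2 weeks.

2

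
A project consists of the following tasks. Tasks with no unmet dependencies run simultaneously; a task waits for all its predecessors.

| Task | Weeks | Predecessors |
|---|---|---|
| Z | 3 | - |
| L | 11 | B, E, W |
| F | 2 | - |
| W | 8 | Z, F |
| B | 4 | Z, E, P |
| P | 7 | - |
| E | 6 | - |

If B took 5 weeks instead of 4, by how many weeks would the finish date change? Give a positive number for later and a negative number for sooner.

Baseline: P→B→L = 7+4+11 = 22 → 22 weeks.
B lies on that path, so at 5 weeks the path becomes 23 weeks.
No other chain overtakes it, so the finish is 23 weeks.
Change in finish: 23 − 22 = +1 weeks.

1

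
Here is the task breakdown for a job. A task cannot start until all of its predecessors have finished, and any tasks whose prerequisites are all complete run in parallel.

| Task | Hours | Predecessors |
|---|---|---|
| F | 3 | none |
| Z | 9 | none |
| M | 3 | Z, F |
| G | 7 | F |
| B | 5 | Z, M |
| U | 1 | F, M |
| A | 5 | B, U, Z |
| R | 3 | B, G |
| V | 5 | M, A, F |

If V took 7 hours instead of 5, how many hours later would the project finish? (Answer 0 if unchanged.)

Baseline: Z→M→B→A→V = 9+3+5+5+5 = 27 → 27 hours.
V is on the critical path; changing it to 7 makes that path 29 hours.
That remains the longest chain; total 29 hours.
Change in finish: 29 − 27 = +2 hours.

2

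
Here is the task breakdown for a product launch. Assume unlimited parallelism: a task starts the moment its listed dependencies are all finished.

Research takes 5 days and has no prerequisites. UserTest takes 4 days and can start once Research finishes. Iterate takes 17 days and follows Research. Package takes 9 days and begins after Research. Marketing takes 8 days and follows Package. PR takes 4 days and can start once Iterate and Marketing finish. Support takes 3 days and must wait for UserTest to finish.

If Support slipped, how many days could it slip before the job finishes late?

14

The longest chain is Research→Iterate→PR = 5+17+4 = 26; overall finish 26 days.
Support finishes as early as 12 and must finish by 26.
So Support can slip 26 − 12 = 14 days.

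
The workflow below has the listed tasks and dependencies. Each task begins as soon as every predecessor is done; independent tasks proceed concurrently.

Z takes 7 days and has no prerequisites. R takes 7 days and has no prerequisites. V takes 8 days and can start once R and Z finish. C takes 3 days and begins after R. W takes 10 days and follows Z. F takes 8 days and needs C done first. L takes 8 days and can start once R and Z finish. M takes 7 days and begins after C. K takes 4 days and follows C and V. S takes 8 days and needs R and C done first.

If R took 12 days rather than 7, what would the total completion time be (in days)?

Actual critical path: R→V→K = 7+8+4 = 19 ⇒ 19 days.
R is on the critical path; changing it to 12 makes that path 24 days.
The critical path is still R→V→K; finish is now 24 days.

24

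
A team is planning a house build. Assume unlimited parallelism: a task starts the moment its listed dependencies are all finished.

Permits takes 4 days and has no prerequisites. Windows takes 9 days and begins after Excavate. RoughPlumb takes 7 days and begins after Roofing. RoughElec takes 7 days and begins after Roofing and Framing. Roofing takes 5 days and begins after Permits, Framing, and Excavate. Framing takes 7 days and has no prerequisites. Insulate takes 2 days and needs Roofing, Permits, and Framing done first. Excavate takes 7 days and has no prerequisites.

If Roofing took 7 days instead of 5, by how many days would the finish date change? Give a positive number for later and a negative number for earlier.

2

Baseline: Excavate→Roofing→RoughPlumb = 7+5+7 = 19 → 19 days.
Roofing lies on that path, so at 7 days the path becomes 21 days.
That remains the longest chain; total 21 days.
Change in finish: 21 − 19 = +2 days.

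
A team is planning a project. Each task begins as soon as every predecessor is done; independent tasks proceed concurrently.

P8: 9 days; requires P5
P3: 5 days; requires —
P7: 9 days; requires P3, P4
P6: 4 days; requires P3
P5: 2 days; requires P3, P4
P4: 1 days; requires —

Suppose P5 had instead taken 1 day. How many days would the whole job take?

15

As given, the longest chain is P3→P5→P8 = 5+2+9 = 16, so the finish is 16 days.
P5 is on the critical path; changing it to 1 makes that path 15 days.
No other chain overtakes it, so the finish is 15 days.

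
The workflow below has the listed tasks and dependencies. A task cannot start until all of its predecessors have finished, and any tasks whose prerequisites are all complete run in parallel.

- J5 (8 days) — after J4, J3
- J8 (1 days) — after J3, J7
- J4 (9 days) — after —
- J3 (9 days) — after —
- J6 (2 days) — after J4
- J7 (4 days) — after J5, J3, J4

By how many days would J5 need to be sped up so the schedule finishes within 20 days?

Current finish: 22 days; target: 20.
J5 is on every critical path, so each day cut from J5 cuts the finish by one (this holds down to a finish of 15).
Need 22 − 20 = 2 days off J5 → J5 becomes 6 days, finish becomes 20.

2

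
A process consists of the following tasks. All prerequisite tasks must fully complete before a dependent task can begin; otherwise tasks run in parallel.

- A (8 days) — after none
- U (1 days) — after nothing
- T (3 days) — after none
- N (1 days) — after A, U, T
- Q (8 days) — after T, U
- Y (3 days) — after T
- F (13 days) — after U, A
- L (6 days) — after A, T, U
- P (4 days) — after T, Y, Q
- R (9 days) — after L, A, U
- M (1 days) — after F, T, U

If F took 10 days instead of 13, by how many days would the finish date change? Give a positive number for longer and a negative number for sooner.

0

Baseline: A→L→R = 8+6+9 = 23 → 23 days.
F has 1 day of float (longest path through it is 22).
That remains the longest chain; total 23 days.
Change in finish: 23 − 23 = +0 days.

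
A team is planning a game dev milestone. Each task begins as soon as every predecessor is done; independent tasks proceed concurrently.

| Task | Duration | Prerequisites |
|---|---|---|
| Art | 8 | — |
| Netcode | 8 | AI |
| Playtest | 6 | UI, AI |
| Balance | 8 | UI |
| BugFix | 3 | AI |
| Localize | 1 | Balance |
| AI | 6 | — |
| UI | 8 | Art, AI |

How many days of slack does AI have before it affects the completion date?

2

The longest chain is Art→UI→Balance→Localize = 8+8+8+1 = 25; overall finish 25 days.
AI finishes as early as 6 and must finish by 8.
So AI can slip 8 − 6 = 2 days.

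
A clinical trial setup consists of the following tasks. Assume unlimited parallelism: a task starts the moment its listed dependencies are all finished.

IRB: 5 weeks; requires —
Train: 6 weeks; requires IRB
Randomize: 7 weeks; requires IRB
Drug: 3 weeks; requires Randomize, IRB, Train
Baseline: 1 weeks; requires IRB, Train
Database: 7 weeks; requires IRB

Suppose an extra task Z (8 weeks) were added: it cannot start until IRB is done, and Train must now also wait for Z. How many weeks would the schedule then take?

Originally the schedule takes 15 weeks.
With Z inserted, Train now waits for max(IRB, Z).
New critical path: IRB→Z→Train→Drug = 5+8+6+3 = 22 ⇒ 22 weeks.

22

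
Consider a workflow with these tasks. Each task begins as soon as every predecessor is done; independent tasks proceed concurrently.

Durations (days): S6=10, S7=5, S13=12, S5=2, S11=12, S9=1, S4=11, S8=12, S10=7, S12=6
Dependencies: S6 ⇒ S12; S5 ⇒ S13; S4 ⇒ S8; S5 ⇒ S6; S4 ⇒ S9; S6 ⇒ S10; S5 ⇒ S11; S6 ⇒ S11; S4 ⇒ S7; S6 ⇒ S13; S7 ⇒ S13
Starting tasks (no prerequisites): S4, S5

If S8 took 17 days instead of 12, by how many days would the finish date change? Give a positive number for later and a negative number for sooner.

The binding path is S4→S7→S13 = 11+5+12 = 28; finish at 28 days.
S8 has 5 days of float (longest path through it is 23).
The critical path is still S4→S7→S13; finish is now 28 days.
Change in finish: 28 − 28 = +0 days.

0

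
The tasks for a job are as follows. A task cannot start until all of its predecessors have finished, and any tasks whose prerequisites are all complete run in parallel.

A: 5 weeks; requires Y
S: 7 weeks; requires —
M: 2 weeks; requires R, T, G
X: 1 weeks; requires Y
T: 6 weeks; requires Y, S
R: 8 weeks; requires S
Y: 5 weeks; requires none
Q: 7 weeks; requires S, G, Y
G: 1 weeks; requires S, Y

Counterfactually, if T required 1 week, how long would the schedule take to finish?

17

Critical path before the change: S→R→M = 7+8+2 = 17 giving 17 weeks.
T is off the critical path — its longest chain is 15 weeks, giving 2 of slack.
That remains the longest chain; total 17 weeks.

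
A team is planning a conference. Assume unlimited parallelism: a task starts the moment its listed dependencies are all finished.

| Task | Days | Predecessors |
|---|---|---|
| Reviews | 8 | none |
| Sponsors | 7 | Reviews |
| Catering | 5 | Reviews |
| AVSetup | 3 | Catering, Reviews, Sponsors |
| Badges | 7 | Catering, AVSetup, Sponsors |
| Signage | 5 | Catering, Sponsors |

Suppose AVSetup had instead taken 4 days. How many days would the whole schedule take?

26

Actual critical path: Reviews→Sponsors→AVSetup→Badges = 8+7+3+7 = 25 ⇒ 25 days.
Since AVSetup is critical, the +1 change carries straight to that chain (now 26 days).
The critical path is still Reviews→Sponsors→AVSetup→Badges; finish is now 26 days.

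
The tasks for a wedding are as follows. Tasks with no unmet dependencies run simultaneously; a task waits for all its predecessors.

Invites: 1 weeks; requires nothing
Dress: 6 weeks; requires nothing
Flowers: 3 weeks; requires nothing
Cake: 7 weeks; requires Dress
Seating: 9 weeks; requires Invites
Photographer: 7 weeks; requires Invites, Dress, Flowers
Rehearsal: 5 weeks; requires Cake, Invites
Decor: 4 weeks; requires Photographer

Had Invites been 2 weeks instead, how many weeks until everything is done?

18

Actual critical path: Dress→Cake→Rehearsal = 6+7+5 = 18 ⇒ 18 weeks.
Invites is off the critical path — its longest chain is 12 weeks, giving 6 of slack.
No other chain overtakes it, so the finish is 18 weeks.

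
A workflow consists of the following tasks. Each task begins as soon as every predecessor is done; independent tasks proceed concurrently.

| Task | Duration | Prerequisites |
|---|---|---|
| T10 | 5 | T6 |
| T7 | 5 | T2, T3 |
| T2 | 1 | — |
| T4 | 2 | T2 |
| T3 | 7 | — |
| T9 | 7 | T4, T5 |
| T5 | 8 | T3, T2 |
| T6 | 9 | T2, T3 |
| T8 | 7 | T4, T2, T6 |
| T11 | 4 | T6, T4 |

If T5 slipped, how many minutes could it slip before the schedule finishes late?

T3→T6→T8 = 7+9+7 = 23 sets the makespan at 23 minutes.
The longest chain containing T5 totals 22 minutes.
Slack of T5 = 8 − 7 = 1 minute.

1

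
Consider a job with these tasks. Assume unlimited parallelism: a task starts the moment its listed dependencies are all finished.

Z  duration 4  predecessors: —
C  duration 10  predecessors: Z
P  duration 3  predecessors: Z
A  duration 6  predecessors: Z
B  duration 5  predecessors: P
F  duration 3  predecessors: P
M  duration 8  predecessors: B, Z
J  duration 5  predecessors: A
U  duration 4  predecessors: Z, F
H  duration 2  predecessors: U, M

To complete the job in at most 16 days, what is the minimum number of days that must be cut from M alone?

6

Current finish: 22 days; target: 16.
M is on every critical path, so each day cut from M cuts the finish by one (this holds down to a finish of 16).
Need 22 − 16 = 6 days off M → M becomes 2 days, finish becomes 16.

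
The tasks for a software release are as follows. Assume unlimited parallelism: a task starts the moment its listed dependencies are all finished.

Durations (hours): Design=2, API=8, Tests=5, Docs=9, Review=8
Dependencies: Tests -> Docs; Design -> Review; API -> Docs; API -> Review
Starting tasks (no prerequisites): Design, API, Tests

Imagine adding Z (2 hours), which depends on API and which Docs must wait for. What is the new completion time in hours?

Originally the software release takes 17 hours.
With Z inserted, Docs now waits for max(Tests, API, Z).
New critical path: API→Z→Docs = 8+2+9 = 19 ⇒ 19 hours.

19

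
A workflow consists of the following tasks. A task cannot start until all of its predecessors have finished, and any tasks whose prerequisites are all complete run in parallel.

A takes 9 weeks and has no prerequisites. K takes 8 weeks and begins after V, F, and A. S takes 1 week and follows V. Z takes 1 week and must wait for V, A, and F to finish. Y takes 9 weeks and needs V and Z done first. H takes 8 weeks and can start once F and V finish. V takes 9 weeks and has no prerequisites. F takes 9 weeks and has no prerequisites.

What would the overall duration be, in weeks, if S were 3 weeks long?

19

Critical path before the change: F→Z→Y = 9+1+9 = 19 giving 19 weeks.
S has 9 weeks of float (longest path through it is 10).
That remains the longest chain; total 19 weeks.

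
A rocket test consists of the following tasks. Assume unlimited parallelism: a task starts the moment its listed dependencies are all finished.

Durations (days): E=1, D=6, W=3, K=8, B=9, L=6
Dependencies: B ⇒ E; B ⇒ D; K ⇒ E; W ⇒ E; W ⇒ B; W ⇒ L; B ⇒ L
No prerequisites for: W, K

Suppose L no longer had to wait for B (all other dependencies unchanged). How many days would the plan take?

18

Original critical path: W→B→L = 3+9+6 = 18 ⇒ 18 days.
Without B→L, L's earliest start moves from 12 to 3.
After: W→B→D = 3+9+6 = 18 → 18 days.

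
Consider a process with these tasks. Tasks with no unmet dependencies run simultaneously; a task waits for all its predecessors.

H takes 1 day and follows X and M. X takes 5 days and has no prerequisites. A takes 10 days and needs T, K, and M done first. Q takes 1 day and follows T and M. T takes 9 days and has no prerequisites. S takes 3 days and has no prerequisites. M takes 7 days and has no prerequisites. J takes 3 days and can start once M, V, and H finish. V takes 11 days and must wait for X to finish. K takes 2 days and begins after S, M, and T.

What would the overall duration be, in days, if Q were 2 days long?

Baseline: T→K→A = 9+2+10 = 21 → 21 days.
Q is off the critical path — its longest chain is 10 days, giving 11 of slack.
The critical path is still T→K→A; finish is now 21 days.

21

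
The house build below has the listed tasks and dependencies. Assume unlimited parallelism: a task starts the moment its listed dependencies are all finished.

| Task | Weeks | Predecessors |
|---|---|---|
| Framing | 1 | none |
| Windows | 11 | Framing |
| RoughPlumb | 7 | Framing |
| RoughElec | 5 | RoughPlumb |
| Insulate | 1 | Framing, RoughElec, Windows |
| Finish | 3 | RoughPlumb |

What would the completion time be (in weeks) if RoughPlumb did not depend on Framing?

With the dependency in place, Framing→RoughPlumb→RoughElec→Insulate = 1+7+5+1 = 14 sets the finish at 14 weeks.
Without Framing→RoughPlumb, RoughPlumb's earliest start moves from 1 to 0.
New critical path: Framing→Windows→Insulate = 1+11+1 = 13 ⇒ 13 weeks.

13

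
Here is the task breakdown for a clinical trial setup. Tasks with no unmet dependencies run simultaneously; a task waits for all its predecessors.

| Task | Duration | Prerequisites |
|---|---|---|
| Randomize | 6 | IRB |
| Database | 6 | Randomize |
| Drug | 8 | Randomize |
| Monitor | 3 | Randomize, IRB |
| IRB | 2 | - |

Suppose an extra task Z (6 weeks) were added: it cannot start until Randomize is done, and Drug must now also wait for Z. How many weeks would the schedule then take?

Originally the schedule takes 16 weeks.
With Z inserted, Drug now waits for max(Randomize, Z).
New critical path: IRB→Randomize→Z→Drug = 2+6+6+8 = 22 ⇒ 22 weeks.

22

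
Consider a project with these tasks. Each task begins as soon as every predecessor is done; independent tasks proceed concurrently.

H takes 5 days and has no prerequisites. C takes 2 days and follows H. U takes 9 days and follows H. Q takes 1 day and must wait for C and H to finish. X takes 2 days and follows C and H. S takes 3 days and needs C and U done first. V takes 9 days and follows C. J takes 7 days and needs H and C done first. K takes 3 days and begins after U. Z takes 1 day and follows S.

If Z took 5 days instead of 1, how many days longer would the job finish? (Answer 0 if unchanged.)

4

Actual critical path: H→U→S→Z = 5+9+3+1 = 18 ⇒ 18 days.
Z lies on that path, so at 5 days the path becomes 22 days.
That remains the longest chain; total 22 days.
Change in finish: 22 − 18 = +4 days.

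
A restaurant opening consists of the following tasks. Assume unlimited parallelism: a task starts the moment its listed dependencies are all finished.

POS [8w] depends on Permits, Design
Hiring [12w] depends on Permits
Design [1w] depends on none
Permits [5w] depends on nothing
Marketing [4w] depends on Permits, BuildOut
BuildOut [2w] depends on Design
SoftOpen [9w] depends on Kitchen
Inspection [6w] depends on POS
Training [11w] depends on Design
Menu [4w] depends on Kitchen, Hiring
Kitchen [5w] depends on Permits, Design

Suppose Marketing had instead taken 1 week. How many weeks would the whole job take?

21

As given, the longest chain is Permits→Hiring→Menu = 5+12+4 = 21, so the finish is 21 weeks.
The longest path through Marketing is only 9 weeks, so Marketing has float 12.
That remains the longest chain; total 21 weeks.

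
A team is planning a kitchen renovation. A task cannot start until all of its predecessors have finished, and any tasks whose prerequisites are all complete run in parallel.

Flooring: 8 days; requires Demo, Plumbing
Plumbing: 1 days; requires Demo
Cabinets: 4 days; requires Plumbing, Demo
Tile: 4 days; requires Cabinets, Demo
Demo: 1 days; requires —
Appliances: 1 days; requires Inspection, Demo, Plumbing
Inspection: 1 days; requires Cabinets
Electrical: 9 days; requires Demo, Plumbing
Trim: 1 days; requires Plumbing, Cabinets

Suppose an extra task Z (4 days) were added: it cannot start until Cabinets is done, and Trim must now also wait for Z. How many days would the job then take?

11

Originally the job takes 11 days.
With Z inserted, Trim now waits for max(Plumbing, Cabinets, Z).
New critical path: Demo→Plumbing→Electrical = 1+1+9 = 11 ⇒ 11 days.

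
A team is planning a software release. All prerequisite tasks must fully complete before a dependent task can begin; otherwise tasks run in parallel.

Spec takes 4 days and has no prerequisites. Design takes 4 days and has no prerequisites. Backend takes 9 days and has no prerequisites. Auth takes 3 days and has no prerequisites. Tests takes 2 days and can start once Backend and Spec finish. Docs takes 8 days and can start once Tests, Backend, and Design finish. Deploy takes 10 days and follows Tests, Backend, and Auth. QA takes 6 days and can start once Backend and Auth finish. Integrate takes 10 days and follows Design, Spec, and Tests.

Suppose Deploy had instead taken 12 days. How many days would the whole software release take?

Baseline: Backend→Tests→Deploy = 9+2+10 = 21 → 21 days.
Since Deploy is critical, the +2 change carries straight to that chain (now 23 days).
No other chain overtakes it, so the finish is 23 days.

23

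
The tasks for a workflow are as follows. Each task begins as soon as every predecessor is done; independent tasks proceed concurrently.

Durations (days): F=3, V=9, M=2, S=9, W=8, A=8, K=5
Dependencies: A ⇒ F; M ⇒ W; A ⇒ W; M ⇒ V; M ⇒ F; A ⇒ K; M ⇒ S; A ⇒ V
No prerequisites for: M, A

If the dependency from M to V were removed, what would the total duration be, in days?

Original critical path: A→V = 8+9 = 17 ⇒ 17 days.
Dropping M→V doesn't change V's earliest start (8); another predecessor still binds.
The longest chain is now A→V = 8+9 = 17, so the job takes 17 days.

17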